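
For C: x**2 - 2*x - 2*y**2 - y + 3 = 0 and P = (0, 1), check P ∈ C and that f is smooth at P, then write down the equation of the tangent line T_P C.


Tangent line at P: -2*x - 5*y + 5 = 0.

Step 1: f(0, 1) = 0, so P lies on C.
Step 2: partial derivatives
  f_x(x, y) = 2*x - 2, f_y(x, y) = -4*y - 1.
  f_x(P) = -2, f_y(P) = -5 (gradient nonzero, so P is smooth).
Step 3: tangent line at P: -2·(x − 0) + -5·(y − 1) = 0.
Expanding: -2*x - 5*y + 5 = 0.


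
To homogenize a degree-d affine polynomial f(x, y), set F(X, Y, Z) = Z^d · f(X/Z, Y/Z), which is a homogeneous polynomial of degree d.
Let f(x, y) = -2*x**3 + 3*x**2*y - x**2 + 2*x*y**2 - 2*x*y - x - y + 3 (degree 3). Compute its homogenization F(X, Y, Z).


F(X, Y, Z) = -2*X**3 + 3*X**2*Y - X**2*Z + 2*X*Y**2 - 2*X*Y*Z - X*Z**2 - Y*Z**2 + 3*Z**3

deg(f) = 3.
Substitute x = X/Z, y = Y/Z into f, then multiply by Z^3.
  monomial -2·x^3·y^0 ↦ -2·X^3·Y^0·Z^0.
  monomial 3·x^2·y^1 ↦ 3·X^2·Y^1·Z^0.
  monomial -1·x^2·y^0 ↦ -1·X^2·Y^0·Z^1.
  monomial 2·x^1·y^2 ↦ 2·X^1·Y^2·Z^0.
  monomial -2·x^1·y^1 ↦ -2·X^1·Y^1·Z^1.
  monomial -1·x^1·y^0 ↦ -1·X^1·Y^0·Z^2.
  monomial -1·x^0·y^1 ↦ -1·X^0·Y^1·Z^2.
  monomial 3·x^0·y^0 ↦ 3·X^0·Y^0·Z^3.
Collecting: F(X, Y, Z) = -2*X**3 + 3*X**2*Y - X**2*Z + 2*X*Y**2 - 2*X*Y*Z - X*Z**2 - Y*Z**2 + 3*Z**3.


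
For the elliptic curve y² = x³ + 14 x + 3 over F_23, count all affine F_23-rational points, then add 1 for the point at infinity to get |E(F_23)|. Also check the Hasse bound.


Affine points = {(0, 7), (0, 16), (1, 8), (1, 15), (2, 4), (2, 19), (3, 7), (3, 16), (4, 10), (4, 13), (6, 2), (6, 21), (8, 11), (8, 12), (10, 4), (10, 19), (11, 4), (11, 19), (12, 6), (12, 17), (13, 6), (13, 17), (15, 0), (17, 5), (17, 18), (20, 7), (20, 16), (21, 6), (21, 17)}; affine count = 29; |E(F_23)| = 30.

Discriminant check: Δ ∝ 4a³ + 27b² = 4·14³ + 27·3² = 4·2744 + 27·9 ≡ 18 (mod 23). Nonzero ⇒ E is nonsingular.
For each x ∈ F_23, compute rhs = x³ + 14·x + 3 mod 23, then count y ∈ F_23 with y² ≡ rhs.
  x = 0: rhs = 3, matching y values: 7, 16 (2 points).
  x = 1: rhs = 18, matching y values: 8, 15 (2 points).
  x = 2: rhs = 16, matching y values: 4, 19 (2 points).
  x = 3: rhs = 3, matching y values: 7, 16 (2 points).
  x = 4: rhs = 8, matching y values: 10, 13 (2 points).
  x = 5: rhs = 14, matching y values: none (0 points).
  x = 6: rhs = 4, matching y values: 2, 21 (2 points).
  x = 7: rhs = 7, matching y values: none (0 points).
  x = 8: rhs = 6, matching y values: 11, 12 (2 points).
  x = 9: rhs = 7, matching y values: none (0 points).
  x = 10: rhs = 16, matching y values: 4, 19 (2 points).
  x = 11: rhs = 16, matching y values: 4, 19 (2 points).
  x = 12: rhs = 13, matching y values: 6, 17 (2 points).
  x = 13: rhs = 13, matching y values: 6, 17 (2 points).
  x = 14: rhs = 22, matching y values: none (0 points).
  x = 15: rhs = 0, matching y values: 0 (1 points).
  x = 16: rhs = 22, matching y values: none (0 points).
  x = 17: rhs = 2, matching y values: 5, 18 (2 points).
  x = 18: rhs = 15, matching y values: none (0 points).
  x = 19: rhs = 21, matching y values: none (0 points).
  x = 20: rhs = 3, matching y values: 7, 16 (2 points).
  x = 21: rhs = 13, matching y values: 6, 17 (2 points).
  x = 22: rhs = 11, matching y values: none (0 points).
Total affine count: 29.
Full point count |E(F_23)| = 29 + 1 = 30.
Hasse bound: |30 − (23+1)| = |6| = 6 ≤ 2√23 ≈ 9.5917 ✓.


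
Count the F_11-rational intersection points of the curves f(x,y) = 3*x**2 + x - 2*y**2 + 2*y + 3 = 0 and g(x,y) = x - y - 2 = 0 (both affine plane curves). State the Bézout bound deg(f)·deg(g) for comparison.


Common zeros: {(3, 1), (8, 6)}; count = 2; Bézout bound = 2.

deg(f) = 2, deg(g) = 1, so Bézout bound = 2.
Scan x ∈ F_11. For each x, list the y ∈ F_11 with f(x, y) ≡ 0 and those with g(x, y) ≡ 0 (mod 11); the common zeros in that column are the intersection.
  x = 0: f ≡ 0 at y ∈ ∅; g ≡ 0 at y ∈ {9}; common: ∅.
  x = 1: f ≡ 0 at y ∈ {5, 7}; g ≡ 0 at y ∈ {10}; common: ∅.
  x = 2: f ≡ 0 at y ∈ ∅; g ≡ 0 at y ∈ {0}; common: ∅.
  x = 3: f ≡ 0 at y ∈ {0, 1}; g ≡ 0 at y ∈ {1}; common: {1}.
  x = 4: f ≡ 0 at y ∈ {0, 1}; g ≡ 0 at y ∈ {2}; common: ∅.
  x = 5: f ≡ 0 at y ∈ ∅; g ≡ 0 at y ∈ {3}; common: ∅.
  x = 6: f ≡ 0 at y ∈ {5, 7}; g ≡ 0 at y ∈ {4}; common: ∅.
  x = 7: f ≡ 0 at y ∈ ∅; g ≡ 0 at y ∈ {5}; common: ∅.
  x = 8: f ≡ 0 at y ∈ {6}; g ≡ 0 at y ∈ {6}; common: {6}.
  x = 9: f ≡ 0 at y ∈ {4, 8}; g ≡ 0 at y ∈ {7}; common: ∅.
  x = 10: f ≡ 0 at y ∈ {6}; g ≡ 0 at y ∈ {8}; common: ∅.
Collecting: common zeros = {(3, 1), (8, 6)}, so the count is 2.
Comparison with the Bézout bound: 2 ≤ 2 = deg(f)·deg(g), as expected for curves with no common component (the bound is attained).


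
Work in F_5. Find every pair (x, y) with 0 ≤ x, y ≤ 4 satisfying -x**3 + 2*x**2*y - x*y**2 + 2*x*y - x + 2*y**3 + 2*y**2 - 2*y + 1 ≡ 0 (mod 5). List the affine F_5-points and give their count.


Affine F_5-points: {(2, 3)}; count = 1.

For each of the 25 pairs (x, y) ∈ F_5², evaluate f(x, y) mod 5. Record the zeros.
  x = 0: [0↦1, 1↦3, 2↦1, 3↦2, 4↦3]  zeros at y ∈ ∅
  x = 1: [0↦4, 1↦4, 2↦3, 3↦3, 4↦1]  zeros at y ∈ ∅
  x = 2: [0↦1, 1↦3, 2↦2, 3↦0, 4↦4]  zeros at y ∈ {3}
  x = 3: [0↦1, 1↦4, 2↦2, 3↦2, 4↦1]  zeros at y ∈ ∅
  x = 4: [0↦3, 1↦1, 2↦2, 3↦3, 4↦1]  zeros at y ∈ ∅
Collecting zeros: affine points = {(2, 3)}.
Total count |C(F_5)_aff| = 1.


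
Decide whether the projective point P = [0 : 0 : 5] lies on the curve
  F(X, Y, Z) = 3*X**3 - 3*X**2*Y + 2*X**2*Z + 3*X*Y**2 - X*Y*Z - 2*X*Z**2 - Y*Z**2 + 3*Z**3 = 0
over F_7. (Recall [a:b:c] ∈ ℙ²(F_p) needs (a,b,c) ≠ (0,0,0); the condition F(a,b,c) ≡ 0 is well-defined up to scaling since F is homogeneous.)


F(0,0,5) ≡ 4 (mod 7); P is NOT on the curve.

Evaluate F(0, 0, 5) term-by-term (mod 7).
  3*X**3 ↦ 3·0·1·1 = 0
  -3*X**2*Y ↦ -3·0·0·1 = 0
  2*X**2*Z ↦ 2·0·1·5 = 0
  3*X*Y**2 ↦ 3·0·0·1 = 0
  -X*Y*Z ↦ -1·0·0·5 = 0
  -2*X*Z**2 ↦ -2·0·1·25 = 0
  -Y*Z**2 ↦ -1·1·0·25 = 0
  3*Z**3 ↦ 3·1·1·125 = 375
Sum: F(0, 0, 5) = (0) + (0) + (0) + (0) + (0) + (0) + (0) + (375) = 375.
Reducing mod 7: 375 ≡ 4 (mod 7).
Since F(a, b, c) ≡ 4 ≠ 0 (mod 7), P does NOT lie on the curve.


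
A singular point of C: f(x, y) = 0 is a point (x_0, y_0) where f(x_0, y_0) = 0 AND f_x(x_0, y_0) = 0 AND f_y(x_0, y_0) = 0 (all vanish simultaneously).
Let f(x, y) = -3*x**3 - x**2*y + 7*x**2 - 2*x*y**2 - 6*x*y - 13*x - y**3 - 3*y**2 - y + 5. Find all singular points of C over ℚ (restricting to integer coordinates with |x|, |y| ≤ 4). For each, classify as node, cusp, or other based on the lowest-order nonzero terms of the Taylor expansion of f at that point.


Singular points: {(1, -2)}; classification: cusp.

Compute partial derivatives:
  f_x = -9*x**2 - 2*x*y + 14*x - 2*y**2 - 6*y - 13.
  f_y = -x**2 - 4*x*y - 6*x - 3*y**2 - 6*y - 1.
Scan x_0 ∈ {−4, ..., 4}. For each x_0, f_y(x_0, y) is a polynomial in y; find its integer roots y ∈ {−4, ..., 4}, then test f_x and f at those candidates.
  x = -4: f_y(-4, y) = -3*y**2 + 10*y + 7; no integer root y with |y| ≤ 4.
  x = -3: f_y(-3, y) = -3*y**2 + 6*y + 8; no integer root y with |y| ≤ 4.
  x = -2: f_y(-2, y) = -3*y**2 + 2*y + 7; no integer root y with |y| ≤ 4.
  x = -1: f_y(-1, y) = -3*y**2 - 2*y + 4; no integer root y with |y| ≤ 4.
  x = 0: f_y(0, y) = -3*y**2 - 6*y - 1; no integer root y with |y| ≤ 4.
  x = 1: f_y(1, y) = -3*y**2 - 10*y - 8; vanishes at y ∈ {-2}. (1, -2): f_x = 0, f = 0 — SINGULAR.
  x = 2: f_y(2, y) = -3*y**2 - 14*y - 17; no integer root y with |y| ≤ 4.
  x = 3: f_y(3, y) = -3*y**2 - 18*y - 28; no integer root y with |y| ≤ 4.
  x = 4: f_y(4, y) = -3*y**2 - 22*y - 41; no integer root y with |y| ≤ 4.
Only singular point on the grid: (1, -2).
Classify: substitute x = 1 + u, y = -2 + v and expand: f = -3*u**3 - u**2*v - 2*u*v**2 - v**3 + v**2.
No constant or linear terms (consistent with a singular point). Quadratic part: v**2. Cubic part: -3*u**3 - u**2*v - 2*u*v**2 - v**3.
The quadratic part v**2 is a perfect square, so there is a single (double) tangent line v = 0, i.e. y = -2. Restricting the cubic part to that line (v = 0) leaves -3*u**3 ≠ 0, so f is not divisible by v and the branch is v² ≈ 3*u**3 to lowest order — this is a cusp.
Classification: cusp.


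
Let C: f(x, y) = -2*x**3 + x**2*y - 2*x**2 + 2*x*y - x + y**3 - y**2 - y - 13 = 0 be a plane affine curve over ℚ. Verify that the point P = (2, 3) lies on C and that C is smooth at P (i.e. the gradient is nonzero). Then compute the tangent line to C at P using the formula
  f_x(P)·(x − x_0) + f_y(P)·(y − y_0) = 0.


Tangent line at P: -15*x + 28*y - 54 = 0.

Step 1: f(2, 3) = 0, so P lies on C.
Step 2: partial derivatives
  f_x(x, y) = -6*x**2 + 2*x*y - 4*x + 2*y - 1, f_y(x, y) = x**2 + 2*x + 3*y**2 - 2*y - 1.
  f_x(P) = -15, f_y(P) = 28 (gradient nonzero, so P is smooth).
Step 3: tangent line at P: -15·(x − 2) + 28·(y − 3) = 0.
Expanding: -15*x + 28*y - 54 = 0.


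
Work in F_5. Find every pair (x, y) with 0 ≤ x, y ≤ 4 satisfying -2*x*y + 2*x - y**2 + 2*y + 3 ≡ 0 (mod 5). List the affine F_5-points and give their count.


Affine F_5-points: {(0, 3), (0, 4), (1, 0), (4, 2)}; count = 4.

For each of the 25 pairs (x, y) ∈ F_5², evaluate f(x, y) mod 5. Record the zeros.
  x = 0: [0↦3, 1↦4, 2↦3, 3↦0, 4↦0]  zeros at y ∈ {3, 4}
  x = 1: [0↦0, 1↦4, 2↦1, 3↦1, 4↦4]  zeros at y ∈ {0}
  x = 2: [0↦2, 1↦4, 2↦4, 3↦2, 4↦3]  zeros at y ∈ ∅
  x = 3: [0↦4, 1↦4, 2↦2, 3↦3, 4↦2]  zeros at y ∈ ∅
  x = 4: [0↦1, 1↦4, 2↦0, 3↦4, 4↦1]  zeros at y ∈ {2}
Collecting zeros: affine points = {(0, 3), (0, 4), (1, 0), (4, 2)}.
Total count |C(F_5)_aff| = 4.


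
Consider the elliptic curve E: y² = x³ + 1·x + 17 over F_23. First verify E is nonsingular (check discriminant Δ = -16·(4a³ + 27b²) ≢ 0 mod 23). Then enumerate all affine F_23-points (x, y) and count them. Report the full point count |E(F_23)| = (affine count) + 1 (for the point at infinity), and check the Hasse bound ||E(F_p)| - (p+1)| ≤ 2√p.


Affine points = {(2, 2), (2, 21), (3, 1), (3, 22), (4, 4), (4, 19), (5, 3), (5, 20), (6, 3), (6, 20), (8, 10), (8, 13), (11, 5), (11, 18), (12, 3), (12, 20), (15, 7), (15, 16), (16, 9), (16, 14), (17, 5), (17, 18), (18, 5), (18, 18), (19, 8), (19, 15)}; affine count = 26; |E(F_23)| = 27.

Discriminant check: Δ ∝ 4a³ + 27b² = 4·1³ + 27·17² = 4·1 + 27·289 ≡ 10 (mod 23). Nonzero ⇒ E is nonsingular.
For each x ∈ F_23, compute rhs = x³ + 1·x + 17 mod 23, then count y ∈ F_23 with y² ≡ rhs.
  x = 0: rhs = 17, matching y values: none (0 points).
  x = 1: rhs = 19, matching y values: none (0 points).
  x = 2: rhs = 4, matching y values: 2, 21 (2 points).
  x = 3: rhs = 1, matching y values: 1, 22 (2 points).
  x = 4: rhs = 16, matching y values: 4, 19 (2 points).
  x = 5: rhs = 9, matching y values: 3, 20 (2 points).
  x = 6: rhs = 9, matching y values: 3, 20 (2 points).
  x = 7: rhs = 22, matching y values: none (0 points).
  x = 8: rhs = 8, matching y values: 10, 13 (2 points).
  x = 9: rhs = 19, matching y values: none (0 points).
  x = 10: rhs = 15, matching y values: none (0 points).
  x = 11: rhs = 2, matching y values: 5, 18 (2 points).
  x = 12: rhs = 9, matching y values: 3, 20 (2 points).
  x = 13: rhs = 19, matching y values: none (0 points).
  x = 14: rhs = 15, matching y values: none (0 points).
  x = 15: rhs = 3, matching y values: 7, 16 (2 points).
  x = 16: rhs = 12, matching y values: 9, 14 (2 points).
  x = 17: rhs = 2, matching y values: 5, 18 (2 points).
  x = 18: rhs = 2, matching y values: 5, 18 (2 points).
  x = 19: rhs = 18, matching y values: 8, 15 (2 points).
  x = 20: rhs = 10, matching y values: none (0 points).
  x = 21: rhs = 7, matching y values: none (0 points).
  x = 22: rhs = 15, matching y values: none (0 points).
Total affine count: 26.
Full point count |E(F_23)| = 26 + 1 = 27.
Hasse bound: |27 − (23+1)| = |3| = 3 ≤ 2√23 ≈ 9.5917 ✓.


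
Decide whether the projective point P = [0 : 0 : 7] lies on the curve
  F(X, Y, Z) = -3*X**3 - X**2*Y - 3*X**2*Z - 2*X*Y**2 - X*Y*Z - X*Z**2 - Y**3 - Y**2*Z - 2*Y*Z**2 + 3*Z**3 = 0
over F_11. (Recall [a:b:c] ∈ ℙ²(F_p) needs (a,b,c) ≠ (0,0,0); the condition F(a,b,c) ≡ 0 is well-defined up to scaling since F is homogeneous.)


F(0,0,7) ≡ 6 (mod 11); P is NOT on the curve.

Evaluate F(0, 0, 7) term-by-term (mod 11).
  -3*X**3 ↦ -3·0·1·1 = 0
  -X**2*Y ↦ -1·0·0·1 = 0
  -3*X**2*Z ↦ -3·0·1·7 = 0
  -2*X*Y**2 ↦ -2·0·0·1 = 0
  -X*Y*Z ↦ -1·0·0·7 = 0
  -X*Z**2 ↦ -1·0·1·49 = 0
  -Y**3 ↦ -1·1·0·1 = 0
  -Y**2*Z ↦ -1·1·0·7 = 0
  -2*Y*Z**2 ↦ -2·1·0·49 = 0
  3*Z**3 ↦ 3·1·1·343 = 1029
Sum: F(0, 0, 7) = (0) + (0) + (0) + (0) + (0) + (0) + (0) + (0) + (0) + (1029) = 1029.
Reducing mod 11: 1029 ≡ 6 (mod 11).
Since F(a, b, c) ≡ 6 ≠ 0 (mod 11), P does NOT lie on the curve.


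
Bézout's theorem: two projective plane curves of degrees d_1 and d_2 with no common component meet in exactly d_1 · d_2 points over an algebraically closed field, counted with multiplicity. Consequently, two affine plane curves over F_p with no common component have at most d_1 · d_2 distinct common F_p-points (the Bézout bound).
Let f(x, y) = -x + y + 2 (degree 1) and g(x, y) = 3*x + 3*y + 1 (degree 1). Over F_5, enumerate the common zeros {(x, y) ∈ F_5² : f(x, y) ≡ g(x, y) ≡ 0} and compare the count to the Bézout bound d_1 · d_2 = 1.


Common zeros: {(0, 3)}; count = 1; Bézout bound = 1.

deg(f) = 1, deg(g) = 1, so Bézout bound = 1.
Scan x ∈ F_5. For each x, list the y ∈ F_5 with f(x, y) ≡ 0 and those with g(x, y) ≡ 0 (mod 5); the common zeros in that column are the intersection.
  x = 0: f ≡ 0 at y ∈ {3}; g ≡ 0 at y ∈ {3}; common: {3}.
  x = 1: f ≡ 0 at y ∈ {4}; g ≡ 0 at y ∈ {2}; common: ∅.
  x = 2: f ≡ 0 at y ∈ {0}; g ≡ 0 at y ∈ {1}; common: ∅.
  x = 3: f ≡ 0 at y ∈ {1}; g ≡ 0 at y ∈ {0}; common: ∅.
  x = 4: f ≡ 0 at y ∈ {2}; g ≡ 0 at y ∈ {4}; common: ∅.
Collecting: common zeros = {(0, 3)}, so the count is 1.
Comparison with the Bézout bound: 1 ≤ 1 = deg(f)·deg(g), as expected for curves with no common component (the bound is attained).


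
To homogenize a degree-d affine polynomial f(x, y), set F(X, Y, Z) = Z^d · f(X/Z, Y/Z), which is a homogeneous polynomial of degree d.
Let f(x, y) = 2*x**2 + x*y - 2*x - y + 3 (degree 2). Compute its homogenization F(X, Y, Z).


F(X, Y, Z) = 2*X**2 + X*Y - 2*X*Z - Y*Z + 3*Z**2

deg(f) = 2.
Substitute x = X/Z, y = Y/Z into f, then multiply by Z^2.
  monomial 2·x^2·y^0 ↦ 2·X^2·Y^0·Z^0.
  monomial 1·x^1·y^1 ↦ 1·X^1·Y^1·Z^0.
  monomial -2·x^1·y^0 ↦ -2·X^1·Y^0·Z^1.
  monomial -1·x^0·y^1 ↦ -1·X^0·Y^1·Z^1.
  monomial 3·x^0·y^0 ↦ 3·X^0·Y^0·Z^2.
Collecting: F(X, Y, Z) = 2*X**2 + X*Y - 2*X*Z - Y*Z + 3*Z**2.


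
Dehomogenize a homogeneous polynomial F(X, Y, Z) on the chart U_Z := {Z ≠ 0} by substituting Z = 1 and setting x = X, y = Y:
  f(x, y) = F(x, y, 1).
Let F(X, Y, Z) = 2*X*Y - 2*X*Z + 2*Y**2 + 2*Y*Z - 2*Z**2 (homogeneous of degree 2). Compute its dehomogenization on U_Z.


f(x, y) = 2*x*y - 2*x + 2*y**2 + 2*y - 2

On U_Z we set Z = 1. Each monomial c·X^i·Y^j·Z^k in F becomes c·x^i·y^j·1^k = c·x^i·y^j.
Substituting Z = 1: F(X, Y, 1) = 2*x*y - 2*x + 2*y**2 + 2*y - 2.
Note: deg(f) ≤ deg(F) = 2; strict inequality happens when F is divisible by Z (lost terms).


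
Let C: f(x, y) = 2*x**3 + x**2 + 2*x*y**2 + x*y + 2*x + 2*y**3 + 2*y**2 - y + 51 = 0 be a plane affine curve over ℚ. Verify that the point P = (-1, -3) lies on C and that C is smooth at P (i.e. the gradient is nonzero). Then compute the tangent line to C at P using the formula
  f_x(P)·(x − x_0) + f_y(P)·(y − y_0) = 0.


Tangent line at P: 21*x + 52*y + 177 = 0.

Step 1: f(-1, -3) = 0, so P lies on C.
Step 2: partial derivatives
  f_x(x, y) = 6*x**2 + 2*x + 2*y**2 + y + 2, f_y(x, y) = 4*x*y + x + 6*y**2 + 4*y - 1.
  f_x(P) = 21, f_y(P) = 52 (gradient nonzero, so P is smooth).
Step 3: tangent line at P: 21·(x − -1) + 52·(y − -3) = 0.
Expanding: 21*x + 52*y + 177 = 0.


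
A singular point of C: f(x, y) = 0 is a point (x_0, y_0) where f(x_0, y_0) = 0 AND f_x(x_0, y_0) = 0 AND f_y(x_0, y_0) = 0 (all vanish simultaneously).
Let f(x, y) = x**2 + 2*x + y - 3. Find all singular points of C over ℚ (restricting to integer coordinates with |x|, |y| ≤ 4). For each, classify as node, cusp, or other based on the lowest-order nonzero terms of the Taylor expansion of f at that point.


No singular points in the scanned grid; C is smooth there.

Compute partial derivatives:
  f_x = 2*x + 2.
  f_y = 1.
f_y = 1 is a nonzero constant, so f_y never vanishes: no point (x, y) can satisfy f = f_x = f_y = 0. In particular no (x, y) ∈ {−4, ..., 4}² is singular; the curve is smooth.


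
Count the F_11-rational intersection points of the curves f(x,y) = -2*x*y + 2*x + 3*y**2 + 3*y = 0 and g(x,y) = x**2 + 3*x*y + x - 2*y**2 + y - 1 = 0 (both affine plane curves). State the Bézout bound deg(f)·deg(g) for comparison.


Common zeros: {(3, 5)}; count = 1; Bézout bound = 4.

deg(f) = 2, deg(g) = 2, so Bézout bound = 4.
Scan x ∈ F_11. For each x, list the y ∈ F_11 with f(x, y) ≡ 0 and those with g(x, y) ≡ 0 (mod 11); the common zeros in that column are the intersection.
  x = 0: f ≡ 0 at y ∈ {0, 10}; g ≡ 0 at y ∈ {8, 9}; common: ∅.
  x = 1: f ≡ 0 at y ∈ ∅; g ≡ 0 at y ∈ ∅; common: ∅.
  x = 2: f ≡ 0 at y ∈ ∅; g ≡ 0 at y ∈ {2, 7}; common: ∅.
  x = 3: f ≡ 0 at y ∈ {5, 7}; g ≡ 0 at y ∈ {0, 5}; common: {5}.
  x = 4: f ≡ 0 at y ∈ ∅; g ≡ 0 at y ∈ ∅; common: ∅.
  x = 5: f ≡ 0 at y ∈ ∅; g ≡ 0 at y ∈ {9, 10}; common: ∅.
  x = 6: f ≡ 0 at y ∈ {6, 8}; g ≡ 0 at y ∈ ∅; common: ∅.
  x = 7: f ≡ 0 at y ∈ ∅; g ≡ 0 at y ∈ {0}; common: ∅.
  x = 8: f ≡ 0 at y ∈ ∅; g ≡ 0 at y ∈ {8, 10}; common: ∅.
  x = 9: f ≡ 0 at y ∈ {2, 3}; g ≡ 0 at y ∈ {7}; common: ∅.
  x = 10: f ≡ 0 at y ∈ {4, 9}; g ≡ 0 at y ∈ ∅; common: ∅.
Collecting: common zeros = {(3, 5)}, so the count is 1.
Comparison with the Bézout bound: 1 ≤ 4 = deg(f)·deg(g), as expected for curves with no common component (the affine F_11-count falls short of the bound because intersections may lie at infinity, over extension fields, or carry multiplicity).


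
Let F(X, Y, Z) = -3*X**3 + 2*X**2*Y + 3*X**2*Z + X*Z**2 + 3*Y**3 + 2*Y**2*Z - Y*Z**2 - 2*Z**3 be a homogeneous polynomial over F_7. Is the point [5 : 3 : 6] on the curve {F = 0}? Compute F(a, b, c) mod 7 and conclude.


F(5,3,6) ≡ 5 (mod 7); P is NOT on the curve.

Evaluate F(5, 3, 6) term-by-term (mod 7).
  -3*X**3 ↦ -3·125·1·1 = -375
  2*X**2*Y ↦ 2·25·3·1 = 150
  3*X**2*Z ↦ 3·25·1·6 = 450
  X*Z**2 ↦ 1·5·1·36 = 180
  3*Y**3 ↦ 3·1·27·1 = 81
  2*Y**2*Z ↦ 2·1·9·6 = 108
  -Y*Z**2 ↦ -1·1·3·36 = -108
  -2*Z**3 ↦ -2·1·1·216 = -432
Sum: F(5, 3, 6) = (-375) + (150) + (450) + (180) + (81) + (108) + (-108) + (-432) = 54.
Reducing mod 7: 54 ≡ 5 (mod 7).
Since F(a, b, c) ≡ 5 ≠ 0 (mod 7), P does NOT lie on the curve.


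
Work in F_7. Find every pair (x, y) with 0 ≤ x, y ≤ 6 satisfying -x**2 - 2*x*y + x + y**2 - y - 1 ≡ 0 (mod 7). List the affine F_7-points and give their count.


Affine F_7-points: {(2, 1), (2, 4), (3, 0), (4, 1), (5, 0), (5, 4)}; count = 6.

For each of the 49 pairs (x, y) ∈ F_7², evaluate f(x, y) mod 7. Record the zeros.
  x = 0: [0↦6, 1↦6, 2↦1, 3↦5, 4↦4, 5↦5, 6↦1]  zeros at y ∈ ∅
  x = 1: [0↦6, 1↦4, 2↦4, 3↦6, 4↦3, 5↦2, 6↦3]  zeros at y ∈ ∅
  x = 2: [0↦4, 1↦0, 2↦5, 3↦5, 4↦0, 5↦4, 6↦3]  zeros at y ∈ {1, 4}
  x = 3: [0↦0, 1↦1, 2↦4, 3↦2, 4↦2, 5↦4, 6↦1]  zeros at y ∈ {0}
  x = 4: [0↦1, 1↦0, 2↦1, 3↦4, 4↦2, 5↦2, 6↦4]  zeros at y ∈ {1}
  x = 5: [0↦0, 1↦4, 2↦3, 3↦4, 4↦0, 5↦5, 6↦5]  zeros at y ∈ {0, 4}
  x = 6: [0↦4, 1↦6, 2↦3, 3↦2, 4↦3, 5↦6, 6↦4]  zeros at y ∈ ∅
Collecting zeros: affine points = {(2, 1), (2, 4), (3, 0), (4, 1), (5, 0), (5, 4)}.
Total count |C(F_7)_aff| = 6.


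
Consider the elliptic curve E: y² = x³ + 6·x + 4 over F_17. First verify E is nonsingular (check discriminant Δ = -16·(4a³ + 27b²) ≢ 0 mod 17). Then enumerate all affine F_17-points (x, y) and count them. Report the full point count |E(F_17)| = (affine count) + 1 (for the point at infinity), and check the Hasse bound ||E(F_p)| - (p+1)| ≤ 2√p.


Affine points = {(0, 2), (0, 15), (3, 7), (3, 10), (6, 1), (6, 16), (7, 7), (7, 10), (12, 6), (12, 11), (13, 1), (13, 16), (15, 1), (15, 16)}; affine count = 14; |E(F_17)| = 15.

Discriminant check: Δ ∝ 4a³ + 27b² = 4·6³ + 27·4² = 4·216 + 27·16 ≡ 4 (mod 17). Nonzero ⇒ E is nonsingular.
For each x ∈ F_17, compute rhs = x³ + 6·x + 4 mod 17, then count y ∈ F_17 with y² ≡ rhs.
  x = 0: rhs = 4, matching y values: 2, 15 (2 points).
  x = 1: rhs = 11, matching y values: none (0 points).
  x = 2: rhs = 7, matching y values: none (0 points).
  x = 3: rhs = 15, matching y values: 7, 10 (2 points).
  x = 4: rhs = 7, matching y values: none (0 points).
  x = 5: rhs = 6, matching y values: none (0 points).
  x = 6: rhs = 1, matching y values: 1, 16 (2 points).
  x = 7: rhs = 15, matching y values: 7, 10 (2 points).
  x = 8: rhs = 3, matching y values: none (0 points).
  x = 9: rhs = 5, matching y values: none (0 points).
  x = 10: rhs = 10, matching y values: none (0 points).
  x = 11: rhs = 7, matching y values: none (0 points).
  x = 12: rhs = 2, matching y values: 6, 11 (2 points).
  x = 13: rhs = 1, matching y values: 1, 16 (2 points).
  x = 14: rhs = 10, matching y values: none (0 points).
  x = 15: rhs = 1, matching y values: 1, 16 (2 points).
  x = 16: rhs = 14, matching y values: none (0 points).
Total affine count: 14.
Full point count |E(F_17)| = 14 + 1 = 15.
Hasse bound: |15 − (17+1)| = |-3| = 3 ≤ 2√17 ≈ 8.2462 ✓.


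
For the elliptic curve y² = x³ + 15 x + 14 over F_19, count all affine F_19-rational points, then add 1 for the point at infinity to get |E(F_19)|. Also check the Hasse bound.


Affine points = {(1, 7), (1, 12), (4, 9), (4, 10), (5, 9), (5, 10), (6, 4), (6, 15), (7, 5), (7, 14), (8, 0), (9, 2), (9, 17), (10, 9), (10, 10), (11, 3), (11, 16), (14, 2), (14, 17), (15, 2), (15, 17), (18, 6), (18, 13)}; affine count = 23; |E(F_19)| = 24.

Discriminant check: Δ ∝ 4a³ + 27b² = 4·15³ + 27·14² = 4·3375 + 27·196 ≡ 1 (mod 19). Nonzero ⇒ E is nonsingular.
For each x ∈ F_19, compute rhs = x³ + 15·x + 14 mod 19, then count y ∈ F_19 with y² ≡ rhs.
  x = 0: rhs = 14, matching y values: none (0 points).
  x = 1: rhs = 11, matching y values: 7, 12 (2 points).
  x = 2: rhs = 14, matching y values: none (0 points).
  x = 3: rhs = 10, matching y values: none (0 points).
  x = 4: rhs = 5, matching y values: 9, 10 (2 points).
  x = 5: rhs = 5, matching y values: 9, 10 (2 points).
  x = 6: rhs = 16, matching y values: 4, 15 (2 points).
  x = 7: rhs = 6, matching y values: 5, 14 (2 points).
  x = 8: rhs = 0, matching y values: 0 (1 points).
  x = 9: rhs = 4, matching y values: 2, 17 (2 points).
  x = 10: rhs = 5, matching y values: 9, 10 (2 points).
  x = 11: rhs = 9, matching y values: 3, 16 (2 points).
  x = 12: rhs = 3, matching y values: none (0 points).
  x = 13: rhs = 12, matching y values: none (0 points).
  x = 14: rhs = 4, matching y values: 2, 17 (2 points).
  x = 15: rhs = 4, matching y values: 2, 17 (2 points).
  x = 16: rhs = 18, matching y values: none (0 points).
  x = 17: rhs = 14, matching y values: none (0 points).
  x = 18: rhs = 17, matching y values: 6, 13 (2 points).
Total affine count: 23.
Full point count |E(F_19)| = 23 + 1 = 24.
Hasse bound: |24 − (19+1)| = |4| = 4 ≤ 2√19 ≈ 8.7178 ✓.


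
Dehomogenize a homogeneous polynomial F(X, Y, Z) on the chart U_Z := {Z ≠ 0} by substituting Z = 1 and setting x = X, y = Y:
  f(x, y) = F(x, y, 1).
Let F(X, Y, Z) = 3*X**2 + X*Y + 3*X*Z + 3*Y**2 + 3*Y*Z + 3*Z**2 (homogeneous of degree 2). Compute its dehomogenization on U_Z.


f(x, y) = 3*x**2 + x*y + 3*x + 3*y**2 + 3*y + 3

On U_Z we set Z = 1. Each monomial c·X^i·Y^j·Z^k in F becomes c·x^i·y^j·1^k = c·x^i·y^j.
Substituting Z = 1: F(X, Y, 1) = 3*x**2 + x*y + 3*x + 3*y**2 + 3*y + 3.
Note: deg(f) ≤ deg(F) = 2; strict inequality happens when F is divisible by Z (lost terms).


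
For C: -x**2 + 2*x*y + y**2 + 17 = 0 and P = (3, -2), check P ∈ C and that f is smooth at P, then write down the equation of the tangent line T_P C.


Tangent line at P: -10*x + 2*y + 34 = 0.

Step 1: f(3, -2) = 0, so P lies on C.
Step 2: partial derivatives
  f_x(x, y) = -2*x + 2*y, f_y(x, y) = 2*x + 2*y.
  f_x(P) = -10, f_y(P) = 2 (gradient nonzero, so P is smooth).
Step 3: tangent line at P: -10·(x − 3) + 2·(y − -2) = 0.
Expanding: -10*x + 2*y + 34 = 0.


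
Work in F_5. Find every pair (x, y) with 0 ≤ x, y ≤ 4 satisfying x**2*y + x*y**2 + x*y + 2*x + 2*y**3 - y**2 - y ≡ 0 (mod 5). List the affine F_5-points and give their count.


Affine F_5-points: {(0, 0), (0, 1), (0, 2), (1, 1), (1, 2), (3, 4), (4, 4)}; count = 7.

For each of the 25 pairs (x, y) ∈ F_5², evaluate f(x, y) mod 5. Record the zeros.
  x = 0: [0↦0, 1↦0, 2↦0, 3↦2, 4↦3]  zeros at y ∈ {0, 1, 2}
  x = 1: [0↦2, 1↦0, 2↦0, 3↦4, 4↦4]  zeros at y ∈ {1, 2}
  x = 2: [0↦4, 1↦2, 2↦4, 3↦2, 4↦3]  zeros at y ∈ ∅
  x = 3: [0↦1, 1↦1, 2↦2, 3↦1, 4↦0]  zeros at y ∈ {4}
  x = 4: [0↦3, 1↦2, 2↦4, 3↦1, 4↦0]  zeros at y ∈ {4}
Collecting zeros: affine points = {(0, 0), (0, 1), (0, 2), (1, 1), (1, 2), (3, 4), (4, 4)}.
Total count |C(F_5)_aff| = 7.


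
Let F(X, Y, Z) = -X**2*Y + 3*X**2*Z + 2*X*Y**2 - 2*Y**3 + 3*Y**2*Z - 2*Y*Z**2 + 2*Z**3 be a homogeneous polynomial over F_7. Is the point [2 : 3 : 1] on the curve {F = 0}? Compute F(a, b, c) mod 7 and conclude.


F(2,3,1) ≡ 5 (mod 7); P is NOT on the curve.

Evaluate F(2, 3, 1) term-by-term (mod 7).
  -X**2*Y ↦ -1·4·3·1 = -12
  3*X**2*Z ↦ 3·4·1·1 = 12
  2*X*Y**2 ↦ 2·2·9·1 = 36
  -2*Y**3 ↦ -2·1·27·1 = -54
  3*Y**2*Z ↦ 3·1·9·1 = 27
  -2*Y*Z**2 ↦ -2·1·3·1 = -6
  2*Z**3 ↦ 2·1·1·1 = 2
Sum: F(2, 3, 1) = (-12) + (12) + (36) + (-54) + (27) + (-6) + (2) = 5.
Reducing mod 7: 5 ≡ 5 (mod 7).
Since F(a, b, c) ≡ 5 ≠ 0 (mod 7), P does NOT lie on the curve.


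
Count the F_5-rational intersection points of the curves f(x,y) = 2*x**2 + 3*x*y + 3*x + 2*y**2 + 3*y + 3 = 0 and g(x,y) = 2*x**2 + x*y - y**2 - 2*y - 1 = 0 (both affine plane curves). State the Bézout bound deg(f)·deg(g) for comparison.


Common zeros: {(3, 4)}; count = 1; Bézout bound = 4.

deg(f) = 2, deg(g) = 2, so Bézout bound = 4.
Scan x ∈ F_5. For each x, list the y ∈ F_5 with f(x, y) ≡ 0 and those with g(x, y) ≡ 0 (mod 5); the common zeros in that column are the intersection.
  x = 0: f ≡ 0 at y ∈ {3}; g ≡ 0 at y ∈ {4}; common: ∅.
  x = 1: f ≡ 0 at y ∈ ∅; g ≡ 0 at y ∈ {2}; common: ∅.
  x = 2: f ≡ 0 at y ∈ {4}; g ≡ 0 at y ∈ ∅; common: ∅.
  x = 3: f ≡ 0 at y ∈ {0, 4}; g ≡ 0 at y ∈ {2, 4}; common: {4}.
  x = 4: f ≡ 0 at y ∈ {2, 3}; g ≡ 0 at y ∈ ∅; common: ∅.
Collecting: common zeros = {(3, 4)}, so the count is 1.
Comparison with the Bézout bound: 1 ≤ 4 = deg(f)·deg(g), as expected for curves with no common component (the affine F_5-count falls short of the bound because intersections may lie at infinity, over extension fields, or carry multiplicity).


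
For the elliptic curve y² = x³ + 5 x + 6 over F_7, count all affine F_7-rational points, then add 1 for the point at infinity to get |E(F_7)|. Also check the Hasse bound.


Affine points = {(5, 3), (5, 4), (6, 0)}; affine count = 3; |E(F_7)| = 4.

Discriminant check: Δ ∝ 4a³ + 27b² = 4·5³ + 27·6² = 4·125 + 27·36 ≡ 2 (mod 7). Nonzero ⇒ E is nonsingular.
For each x ∈ F_7, compute rhs = x³ + 5·x + 6 mod 7, then count y ∈ F_7 with y² ≡ rhs.
  x = 0: rhs = 6, matching y values: none (0 points).
  x = 1: rhs = 5, matching y values: none (0 points).
  x = 2: rhs = 3, matching y values: none (0 points).
  x = 3: rhs = 6, matching y values: none (0 points).
  x = 4: rhs = 6, matching y values: none (0 points).
  x = 5: rhs = 2, matching y values: 3, 4 (2 points).
  x = 6: rhs = 0, matching y values: 0 (1 points).
Total affine count: 3.
Full point count |E(F_7)| = 3 + 1 = 4.
Hasse bound: |4 − (7+1)| = |-4| = 4 ≤ 2√7 ≈ 5.2915 ✓.


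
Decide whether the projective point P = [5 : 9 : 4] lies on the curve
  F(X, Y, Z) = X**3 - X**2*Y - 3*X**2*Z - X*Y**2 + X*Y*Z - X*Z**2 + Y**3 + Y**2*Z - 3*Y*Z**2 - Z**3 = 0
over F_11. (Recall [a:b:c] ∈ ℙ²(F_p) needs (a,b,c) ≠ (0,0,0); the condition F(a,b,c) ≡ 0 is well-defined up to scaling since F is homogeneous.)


F(5,9,4) ≡ 6 (mod 11); P is NOT on the curve.

Evaluate F(5, 9, 4) term-by-term (mod 11).
  X**3 ↦ 1·125·1·1 = 125
  -X**2*Y ↦ -1·25·9·1 = -225
  -3*X**2*Z ↦ -3·25·1·4 = -300
  -X*Y**2 ↦ -1·5·81·1 = -405
  X*Y*Z ↦ 1·5·9·4 = 180
  -X*Z**2 ↦ -1·5·1·16 = -80
  Y**3 ↦ 1·1·729·1 = 729
  Y**2*Z ↦ 1·1·81·4 = 324
  -3*Y*Z**2 ↦ -3·1·9·16 = -432
  -Z**3 ↦ -1·1·1·64 = -64
Sum: F(5, 9, 4) = (125) + (-225) + (-300) + (-405) + (180) + (-80) + (729) + (324) + (-432) + (-64) = -148.
Reducing mod 11: -148 ≡ 6 (mod 11).
Since F(a, b, c) ≡ 6 ≠ 0 (mod 11), P does NOT lie on the curve.


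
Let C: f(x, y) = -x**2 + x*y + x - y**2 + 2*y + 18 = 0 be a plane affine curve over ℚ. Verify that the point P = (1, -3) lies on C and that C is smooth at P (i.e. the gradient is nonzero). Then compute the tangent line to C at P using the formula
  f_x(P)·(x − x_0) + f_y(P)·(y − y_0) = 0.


Tangent line at P: -4*x + 9*y + 31 = 0.

Step 1: f(1, -3) = 0, so P lies on C.
Step 2: partial derivatives
  f_x(x, y) = -2*x + y + 1, f_y(x, y) = x - 2*y + 2.
  f_x(P) = -4, f_y(P) = 9 (gradient nonzero, so P is smooth).
Step 3: tangent line at P: -4·(x − 1) + 9·(y − -3) = 0.
Expanding: -4*x + 9*y + 31 = 0.


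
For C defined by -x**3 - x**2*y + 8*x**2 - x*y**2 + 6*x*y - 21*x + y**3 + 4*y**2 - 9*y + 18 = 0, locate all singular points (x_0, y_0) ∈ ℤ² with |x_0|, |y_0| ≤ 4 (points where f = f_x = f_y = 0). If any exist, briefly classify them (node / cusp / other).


Singular points: {(3, 0)}; classification: node.

Compute partial derivatives:
  f_x = -3*x**2 - 2*x*y + 16*x - y**2 + 6*y - 21.
  f_y = -x**2 - 2*x*y + 6*x + 3*y**2 + 8*y - 9.
Scan x_0 ∈ {−4, ..., 4}. For each x_0, f_y(x_0, y) is a polynomial in y; find its integer roots y ∈ {−4, ..., 4}, then test f_x and f at those candidates.
  x = -4: f_y(-4, y) = 3*y**2 + 16*y - 49; no integer root y with |y| ≤ 4.
  x = -3: f_y(-3, y) = 3*y**2 + 14*y - 36; no integer root y with |y| ≤ 4.
  x = -2: f_y(-2, y) = 3*y**2 + 12*y - 25; no integer root y with |y| ≤ 4.
  x = -1: f_y(-1, y) = 3*y**2 + 10*y - 16; no integer root y with |y| ≤ 4.
  x = 0: f_y(0, y) = 3*y**2 + 8*y - 9; no integer root y with |y| ≤ 4.
  x = 1: f_y(1, y) = 3*y**2 + 6*y - 4; no integer root y with |y| ≤ 4.
  x = 2: f_y(2, y) = 3*y**2 + 4*y - 1; no integer root y with |y| ≤ 4.
  x = 3: f_y(3, y) = 3*y**2 + 2*y; vanishes at y ∈ {0}. (3, 0): f_x = 0, f = 0 — SINGULAR.
  x = 4: f_y(4, y) = 3*y**2 - 1; no integer root y with |y| ≤ 4.
Only singular point on the grid: (3, 0).
Classify: substitute x = 3 + u, y = 0 + v and expand: f = -u**3 - u**2*v - u**2 - u*v**2 + v**3 + v**2.
No constant or linear terms (consistent with a singular point). Quadratic part: -u**2 + v**2. Cubic part: -u**3 - u**2*v - u*v**2 + v**3.
The quadratic part v**2 - u**2 = (v − u)(v + u) splits into two distinct linear factors, so there are two distinct tangent lines y − 0 = ±(x − 3) — this is a node (ordinary double point).
Classification: node.


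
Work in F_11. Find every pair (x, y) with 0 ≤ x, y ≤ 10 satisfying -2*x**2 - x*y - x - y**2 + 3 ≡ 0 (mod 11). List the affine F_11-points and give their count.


Affine F_11-points: {(0, 5), (0, 6), (1, 0), (1, 10), (2, 3), (2, 6), (3, 1), (3, 7), (4, 0), (4, 7), (5, 2), (5, 4), (6, 8), (7, 1), (7, 3), (8, 5), (8, 9), (9, 4), (9, 9), (10, 2), (10, 10)}; count = 21.

For each of the 121 pairs (x, y) ∈ F_11², evaluate f(x, y) mod 11. Record the zeros.
  x = 0: [0↦3, 1↦2, 2↦10, 3↦5, 4↦9, 5↦0, 6↦0, 7↦9, 8↦5, 9↦10, 10↦2]  zeros at y ∈ {5, 6}
  x = 1: [0↦0, 1↦9, 2↦5, 3↦10, 4↦2, 5↦3, 6↦2, 7↦10, 8↦5, 9↦9, 10↦0]  zeros at y ∈ {0, 10}
  x = 2: [0↦4, 1↦1, 2↦7, 3↦0, 4↦2, 5↦2, 6↦0, 7↦7, 8↦1, 9↦4, 10↦5]  zeros at y ∈ {3, 6}
  x = 3: [0↦4, 1↦0, 2↦5, 3↦8, 4↦9, 5↦8, 6↦5, 7↦0, 8↦4, 9↦6, 10↦6]  zeros at y ∈ {1, 7}
  x = 4: [0↦0, 1↦6, 2↦10, 3↦1, 4↦1, 5↦10, 6↦6, 7↦0, 8↦3, 9↦4, 10↦3]  zeros at y ∈ {0, 7}
  x = 5: [0↦3, 1↦8, 2↦0, 3↦1, 4↦0, 5↦8, 6↦3, 7↦7, 8↦9, 9↦9, 10↦7]  zeros at y ∈ {2, 4}
  x = 6: [0↦2, 1↦6, 2↦8, 3↦8, 4↦6, 5↦2, 6↦7, 7↦10, 8↦0, 9↦10, 10↦7]  zeros at y ∈ {8}
  x = 7: [0↦8, 1↦0, 2↦1, 3↦0, 4↦8, 5↦3, 6↦7, 7↦9, 8↦9, 9↦7, 10↦3]  zeros at y ∈ {1, 3}
  x = 8: [0↦10, 1↦1, 2↦1, 3↦10, 4↦6, 5↦0, 6↦3, 7↦4, 8↦3, 9↦0, 10↦6]  zeros at y ∈ {5, 9}
  x = 9: [0↦8, 1↦9, 2↦8, 3↦5, 4↦0, 5↦4, 6↦6, 7↦6, 8↦4, 9↦0, 10↦5]  zeros at y ∈ {4, 9}
  x = 10: [0↦2, 1↦2, 2↦0, 3↦7, 4↦1, 5↦4, 6↦5, 7↦4, 8↦1, 9↦7, 10↦0]  zeros at y ∈ {2, 10}
Collecting zeros: affine points = {(0, 5), (0, 6), (1, 0), (1, 10), (2, 3), (2, 6), (3, 1), (3, 7), (4, 0), (4, 7), (5, 2), (5, 4), (6, 8), (7, 1), (7, 3), (8, 5), (8, 9), (9, 4), (9, 9), (10, 2), (10, 10)}.
Total count |C(F_11)_aff| = 21.


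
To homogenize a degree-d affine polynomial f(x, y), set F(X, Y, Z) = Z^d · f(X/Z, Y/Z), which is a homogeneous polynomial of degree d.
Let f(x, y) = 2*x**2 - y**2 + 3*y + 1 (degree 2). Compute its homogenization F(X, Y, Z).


F(X, Y, Z) = 2*X**2 - Y**2 + 3*Y*Z + Z**2

deg(f) = 2.
Substitute x = X/Z, y = Y/Z into f, then multiply by Z^2.
  monomial 2·x^2·y^0 ↦ 2·X^2·Y^0·Z^0.
  monomial -1·x^0·y^2 ↦ -1·X^0·Y^2·Z^0.
  monomial 3·x^0·y^1 ↦ 3·X^0·Y^1·Z^1.
  monomial 1·x^0·y^0 ↦ 1·X^0·Y^0·Z^2.
Collecting: F(X, Y, Z) = 2*X**2 - Y**2 + 3*Y*Z + Z**2.


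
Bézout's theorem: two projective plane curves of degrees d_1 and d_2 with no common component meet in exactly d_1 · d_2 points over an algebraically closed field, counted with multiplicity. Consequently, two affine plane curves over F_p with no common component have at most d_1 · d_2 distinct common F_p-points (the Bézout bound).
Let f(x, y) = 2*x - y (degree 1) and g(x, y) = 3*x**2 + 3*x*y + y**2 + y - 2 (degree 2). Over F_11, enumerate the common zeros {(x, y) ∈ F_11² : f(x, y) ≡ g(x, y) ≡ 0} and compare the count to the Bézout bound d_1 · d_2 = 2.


Common zeros: {(3, 6), (7, 3)}; count = 2; Bézout bound = 2.

deg(f) = 1, deg(g) = 2, so Bézout bound = 2.
Scan x ∈ F_11. For each x, list the y ∈ F_11 with f(x, y) ≡ 0 and those with g(x, y) ≡ 0 (mod 11); the common zeros in that column are the intersection.
  x = 0: f ≡ 0 at y ∈ {0}; g ≡ 0 at y ∈ {1, 9}; common: ∅.
  x = 1: f ≡ 0 at y ∈ {2}; g ≡ 0 at y ∈ {3, 4}; common: ∅.
  x = 2: f ≡ 0 at y ∈ {4}; g ≡ 0 at y ∈ {6, 9}; common: ∅.
  x = 3: f ≡ 0 at y ∈ {6}; g ≡ 0 at y ∈ {6}; common: {6}.
  x = 4: f ≡ 0 at y ∈ {8}; g ≡ 0 at y ∈ ∅; common: ∅.
  x = 5: f ≡ 0 at y ∈ {10}; g ≡ 0 at y ∈ ∅; common: ∅.
  x = 6: f ≡ 0 at y ∈ {1}; g ≡ 0 at y ∈ {4, 10}; common: ∅.
  x = 7: f ≡ 0 at y ∈ {3}; g ≡ 0 at y ∈ {3, 8}; common: {3}.
  x = 8: f ≡ 0 at y ∈ {5}; g ≡ 0 at y ∈ ∅; common: ∅.
  x = 9: f ≡ 0 at y ∈ {7}; g ≡ 0 at y ∈ ∅; common: ∅.
  x = 10: f ≡ 0 at y ∈ {9}; g ≡ 0 at y ∈ {1}; common: ∅.
Collecting: common zeros = {(3, 6), (7, 3)}, so the count is 2.
Comparison with the Bézout bound: 2 ≤ 2 = deg(f)·deg(g), as expected for curves with no common component (the bound is attained).


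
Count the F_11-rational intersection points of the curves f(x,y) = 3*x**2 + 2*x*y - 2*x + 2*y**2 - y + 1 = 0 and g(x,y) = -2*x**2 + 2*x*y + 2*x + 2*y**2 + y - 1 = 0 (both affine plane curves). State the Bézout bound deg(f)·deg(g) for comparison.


Common zeros: ∅; count = 0; Bézout bound = 4.

deg(f) = 2, deg(g) = 2, so Bézout bound = 4.
Scan x ∈ F_11. For each x, list the y ∈ F_11 with f(x, y) ≡ 0 and those with g(x, y) ≡ 0 (mod 11); the common zeros in that column are the intersection.
  x = 0: f ≡ 0 at y ∈ {8, 9}; g ≡ 0 at y ∈ {6, 10}; common: ∅.
  x = 1: f ≡ 0 at y ∈ ∅; g ≡ 0 at y ∈ ∅; common: ∅.
  x = 2: f ≡ 0 at y ∈ {6, 9}; g ≡ 0 at y ∈ ∅; common: ∅.
  x = 3: f ≡ 0 at y ∈ {0, 3}; g ≡ 0 at y ∈ ∅; common: ∅.
  x = 4: f ≡ 0 at y ∈ ∅; g ≡ 0 at y ∈ ∅; common: ∅.
  x = 5: f ≡ 0 at y ∈ {0, 1}; g ≡ 0 at y ∈ {2, 9}; common: ∅.
  x = 6: f ≡ 0 at y ∈ {1, 10}; g ≡ 0 at y ∈ ∅; common: ∅.
  x = 7: f ≡ 0 at y ∈ ∅; g ≡ 0 at y ∈ {3, 6}; common: ∅.
  x = 8: f ≡ 0 at y ∈ ∅; g ≡ 0 at y ∈ {3, 5}; common: ∅.
  x = 9: f ≡ 0 at y ∈ ∅; g ≡ 0 at y ∈ {2, 5}; common: ∅.
  x = 10: f ≡ 0 at y ∈ {8, 10}; g ≡ 0 at y ∈ ∅; common: ∅.
Collecting: common zeros = ∅, so the count is 0.
Comparison with the Bézout bound: 0 ≤ 4 = deg(f)·deg(g), as expected for curves with no common component (the affine F_11-count falls short of the bound because intersections may lie at infinity, over extension fields, or carry multiplicity).


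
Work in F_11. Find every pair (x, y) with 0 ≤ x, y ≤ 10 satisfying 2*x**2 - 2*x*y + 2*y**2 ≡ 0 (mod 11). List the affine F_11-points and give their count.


Affine F_11-points: {(0, 0)}; count = 1.

For each of the 121 pairs (x, y) ∈ F_11², evaluate f(x, y) mod 11. Record the zeros.
  x = 0: [0↦0, 1↦2, 2↦8, 3↦7, 4↦10, 5↦6, 6↦6, 7↦10, 8↦7, 9↦8, 10↦2]  zeros at y ∈ {0}
  x = 1: [0↦2, 1↦2, 2↦6, 3↦3, 4↦4, 5↦9, 6↦7, 7↦9, 8↦4, 9↦3, 10↦6]  zeros at y ∈ ∅
  x = 2: [0↦8, 1↦6, 2↦8, 3↦3, 4↦2, 5↦5, 6↦1, 7↦1, 8↦5, 9↦2, 10↦3]  zeros at y ∈ ∅
  x = 3: [0↦7, 1↦3, 2↦3, 3↦7, 4↦4, 5↦5, 6↦10, 7↦8, 8↦10, 9↦5, 10↦4]  zeros at y ∈ ∅
  x = 4: [0↦10, 1↦4, 2↦2, 3↦4, 4↦10, 5↦9, 6↦1, 7↦8, 8↦8, 9↦1, 10↦9]  zeros at y ∈ ∅
  x = 5: [0↦6, 1↦9, 2↦5, 3↦5, 4↦9, 5↦6, 6↦7, 7↦1, 8↦10, 9↦1, 10↦7]  zeros at y ∈ ∅
  x = 6: [0↦6, 1↦7, 2↦1, 3↦10, 4↦1, 5↦7, 6↦6, 7↦9, 8↦5, 9↦5, 10↦9]  zeros at y ∈ ∅
  x = 7: [0↦10, 1↦9, 2↦1, 3↦8, 4↦8, 5↦1, 6↦9, 7↦10, 8↦4, 9↦2, 10↦4]  zeros at y ∈ ∅
  x = 8: [0↦7, 1↦4, 2↦5, 3↦10, 4↦8, 5↦10, 6↦5, 7↦4, 8↦7, 9↦3, 10↦3]  zeros at y ∈ ∅
  x = 9: [0↦8, 1↦3, 2↦2, 3↦5, 4↦1, 5↦1, 6↦5, 7↦2, 8↦3, 9↦8, 10↦6]  zeros at y ∈ ∅
  x = 10: [0↦2, 1↦6, 2↦3, 3↦4, 4↦9, 5↦7, 6↦9, 7↦4, 8↦3, 9↦6, 10↦2]  zeros at y ∈ ∅
Collecting zeros: affine points = {(0, 0)}.
Total count |C(F_11)_aff| = 1.


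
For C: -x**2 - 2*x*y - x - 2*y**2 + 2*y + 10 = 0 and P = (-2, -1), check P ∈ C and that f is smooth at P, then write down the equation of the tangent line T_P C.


Tangent line at P: 5*x + 10*y + 20 = 0.

Step 1: f(-2, -1) = 0, so P lies on C.
Step 2: partial derivatives
  f_x(x, y) = -2*x - 2*y - 1, f_y(x, y) = -2*x - 4*y + 2.
  f_x(P) = 5, f_y(P) = 10 (gradient nonzero, so P is smooth).
Step 3: tangent line at P: 5·(x − -2) + 10·(y − -1) = 0.
Expanding: 5*x + 10*y + 20 = 0.


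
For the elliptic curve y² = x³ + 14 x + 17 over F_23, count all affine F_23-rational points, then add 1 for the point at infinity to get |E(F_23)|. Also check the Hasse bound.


Affine points = {(1, 3), (1, 20), (6, 8), (6, 15), (12, 2), (12, 21), (13, 2), (13, 21), (14, 6), (14, 17), (16, 6), (16, 17), (17, 4), (17, 19), (18, 11), (18, 12), (19, 9), (19, 14), (21, 2), (21, 21), (22, 5), (22, 18)}; affine count = 22; |E(F_23)| = 23.

Discriminant check: Δ ∝ 4a³ + 27b² = 4·14³ + 27·17² = 4·2744 + 27·289 ≡ 11 (mod 23). Nonzero ⇒ E is nonsingular.
For each x ∈ F_23, compute rhs = x³ + 14·x + 17 mod 23, then count y ∈ F_23 with y² ≡ rhs.
  x = 0: rhs = 17, matching y values: none (0 points).
  x = 1: rhs = 9, matching y values: 3, 20 (2 points).
  x = 2: rhs = 7, matching y values: none (0 points).
  x = 3: rhs = 17, matching y values: none (0 points).
  x = 4: rhs = 22, matching y values: none (0 points).
  x = 5: rhs = 5, matching y values: none (0 points).
  x = 6: rhs = 18, matching y values: 8, 15 (2 points).
  x = 7: rhs = 21, matching y values: none (0 points).
  x = 8: rhs = 20, matching y values: none (0 points).
  x = 9: rhs = 21, matching y values: none (0 points).
  x = 10: rhs = 7, matching y values: none (0 points).
  x = 11: rhs = 7, matching y values: none (0 points).
  x = 12: rhs = 4, matching y values: 2, 21 (2 points).
  x = 13: rhs = 4, matching y values: 2, 21 (2 points).
  x = 14: rhs = 13, matching y values: 6, 17 (2 points).
  x = 15: rhs = 14, matching y values: none (0 points).
  x = 16: rhs = 13, matching y values: 6, 17 (2 points).
  x = 17: rhs = 16, matching y values: 4, 19 (2 points).
  x = 18: rhs = 6, matching y values: 11, 12 (2 points).
  x = 19: rhs = 12, matching y values: 9, 14 (2 points).
  x = 20: rhs = 17, matching y values: none (0 points).
  x = 21: rhs = 4, matching y values: 2, 21 (2 points).
  x = 22: rhs = 2, matching y values: 5, 18 (2 points).
Total affine count: 22.
Full point count |E(F_23)| = 22 + 1 = 23.
Hasse bound: |23 − (23+1)| = |-1| = 1 ≤ 2√23 ≈ 9.5917 ✓.
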